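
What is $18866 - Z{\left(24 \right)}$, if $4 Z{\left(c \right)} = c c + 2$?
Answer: $\frac{37443}{2} \approx 18722.0$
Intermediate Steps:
$Z{\left(c \right)} = \frac{1}{2} + \frac{c^{2}}{4}$ ($Z{\left(c \right)} = \frac{c c + 2}{4} = \frac{c^{2} + 2}{4} = \frac{2 + c^{2}}{4} = \frac{1}{2} + \frac{c^{2}}{4}$)
$18866 - Z{\left(24 \right)} = 18866 - \left(\frac{1}{2} + \frac{24^{2}}{4}\right) = 18866 - \left(\frac{1}{2} + \frac{1}{4} \cdot 576\right) = 18866 - \left(\frac{1}{2} + 144\right) = 18866 - \frac{289}{2} = \frac{37443}{2}$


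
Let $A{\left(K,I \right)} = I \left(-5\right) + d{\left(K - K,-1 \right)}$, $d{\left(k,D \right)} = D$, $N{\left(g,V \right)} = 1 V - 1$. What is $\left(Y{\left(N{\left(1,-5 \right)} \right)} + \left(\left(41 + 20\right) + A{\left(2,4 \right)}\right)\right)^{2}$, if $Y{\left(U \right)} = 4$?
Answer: $1936$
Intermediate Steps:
$N{\left(g,V \right)} = -1 + V$ ($N{\left(g,V \right)} = V - 1 = -1 + V$)
$A{\left(K,I \right)} = -1 - 5 I$ ($A{\left(K,I \right)} = I \left(-5\right) - 1 = - 5 I - 1 = -1 - 5 I$)
$\left(Y{\left(N{\left(1,-5 \right)} \right)} + \left(\left(41 + 20\right) + A{\left(2,4 \right)}\right)\right)^{2} = \left(4 + \left(\left(41 + 20\right) - 21\right)\right)^{2} = \left(4 + \left(61 - 21\right)\right)^{2} = \left(4 + 40\right)^{2} = 44^{2} = 1936$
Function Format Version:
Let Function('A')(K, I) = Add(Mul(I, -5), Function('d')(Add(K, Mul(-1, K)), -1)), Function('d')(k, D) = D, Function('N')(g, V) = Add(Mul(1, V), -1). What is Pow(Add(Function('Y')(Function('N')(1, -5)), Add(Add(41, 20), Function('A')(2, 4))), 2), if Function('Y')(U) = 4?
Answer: 1936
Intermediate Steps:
Function('N')(g, V) = Add(-1, V) (Function('N')(g, V) = Add(V, -1) = Add(-1, V))
Function('A')(K, I) = Add(-1, Mul(-5, I)) (Function('A')(K, I) = Add(Mul(I, -5), -1) = Add(Mul(-5, I), -1) = Add(-1, Mul(-5, I)))
Pow(Add(Function('Y')(Function('N')(1, -5)), Add(Add(41, 20), Function('A')(2, 4))), 2) = Pow(Add(4, Add(Add(41, 20), Add(-1, Mul(-5, 4)))), 2) = Pow(Add(4, Add(61, Add(-1, -20))), 2) = Pow(Add(4, Add(61, -21)), 2) = Pow(Add(4, 40), 2) = Pow(44, 2) = 1936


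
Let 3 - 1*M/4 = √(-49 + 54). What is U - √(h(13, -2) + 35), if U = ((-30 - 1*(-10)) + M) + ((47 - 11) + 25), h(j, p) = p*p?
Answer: 53 - √39 - 4*√5 ≈ 37.811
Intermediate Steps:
h(j, p) = p²
M = 12 - 4*√5 (M = 12 - 4*√(-49 + 54) = 12 - 4*√5 ≈ 3.0557)
U = 53 - 4*√5 (U = ((-30 - 1*(-10)) + (12 - 4*√5)) + ((47 - 11) + 25) = ((-30 + 10) + (12 - 4*√5)) + (36 + 25) = (-20 + (12 - 4*√5)) + 61 = (-8 - 4*√5) + 61 = 53 - 4*√5 ≈ 44.056)
U - √(h(13, -2) + 35) = (53 - 4*√5) - √((-2)² + 35) = (53 - 4*√5) - √(4 + 35) = (53 - 4*√5) - √39 = 53 - √39 - 4*√5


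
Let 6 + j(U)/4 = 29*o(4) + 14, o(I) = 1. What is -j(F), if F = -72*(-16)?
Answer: -148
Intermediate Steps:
F = 1152
j(U) = 148 (j(U) = -24 + 4*(29*1 + 14) = -24 + 4*(29 + 14) = -24 + 4*43 = -24 + 172 = 148)
-j(F) = -1*148 = -148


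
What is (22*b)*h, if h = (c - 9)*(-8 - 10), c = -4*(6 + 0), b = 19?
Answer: 248292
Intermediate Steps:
c = -24 (c = -4*6 = -24)
h = 594 (h = (-24 - 9)*(-8 - 10) = -33*(-18) = 594)
(22*b)*h = (22*19)*594 = 418*594 = 248292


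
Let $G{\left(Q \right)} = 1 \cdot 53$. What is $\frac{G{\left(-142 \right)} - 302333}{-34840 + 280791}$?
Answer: $- \frac{302280}{245951} \approx -1.229$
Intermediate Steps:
$G{\left(Q \right)} = 53$
$\frac{G{\left(-142 \right)} - 302333}{-34840 + 280791} = \frac{53 - 302333}{-34840 + 280791} = - \frac{302280}{245951}$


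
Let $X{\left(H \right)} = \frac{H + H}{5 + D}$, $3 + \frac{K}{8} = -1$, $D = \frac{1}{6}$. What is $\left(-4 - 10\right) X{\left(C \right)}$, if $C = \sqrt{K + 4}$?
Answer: $- \frac{336 i \sqrt{7}}{31} \approx - 28.677 i$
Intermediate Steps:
$D = \frac{1}{6} \approx 0.16667$
$K = -32$ ($K = -24 + 8 \left(-1\right) = -24 - 8 = -32$)
$C = 2 i \sqrt{7}$ ($C = \sqrt{-32 + 4} = \sqrt{-28} = 2 i \sqrt{7} \approx 5.2915 i$)
$X{\left(H \right)} = \frac{12 H}{31}$ ($X{\left(H \right)} = \frac{H + H}{5 + \frac{1}{6}} = \frac{2 H}{\frac{31}{6}} = 2 H \frac{6}{31} = \frac{12 H}{31}$)
$\left(-4 - 10\right) X{\left(C \right)} = \left(-4 - 10\right) \frac{12 \cdot 2 i \sqrt{7}}{31} = - 14 \frac{24 i \sqrt{7}}{31} = - \frac{336 i \sqrt{7}}{31}$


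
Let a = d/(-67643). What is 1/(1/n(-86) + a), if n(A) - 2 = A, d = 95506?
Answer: -334236/475891 ≈ -0.70234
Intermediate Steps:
n(A) = 2 + A
a = -5618/3979 (a = 95506/(-67643) = 95506*(-1/67643) = -5618/3979 ≈ -1.4119)
1/(1/n(-86) + a) = 1/(1/(2 - 86) - 5618/3979) = 1/(1/(-84) - 5618/3979) = 1/(-1/84 - 5618/3979) = 1/(-475891/334236) = -334236/475891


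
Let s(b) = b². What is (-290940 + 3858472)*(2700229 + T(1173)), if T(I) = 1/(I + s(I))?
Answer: 6632917382507467994/688551 ≈ 9.6332e+12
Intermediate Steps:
T(I) = 1/(I + I²)
(-290940 + 3858472)*(2700229 + T(1173)) = (-290940 + 3858472)*(2700229 + 1/(1173*(1 + 1173))) = 3567532*(2700229 + (1/1173)/1174) = 3567532*(2700229 + (1/1173)*(1/1174)) = 3567532*(2700229 + 1/1377102) = 3567532*(3718490756359/1377102) = 6632917382507467994/688551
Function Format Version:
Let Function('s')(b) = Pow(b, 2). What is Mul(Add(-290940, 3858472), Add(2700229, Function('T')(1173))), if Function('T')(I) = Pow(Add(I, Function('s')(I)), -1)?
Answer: Rational(6632917382507467994, 688551) ≈ 9.6332e+12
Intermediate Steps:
Function('T')(I) = Pow(Add(I, Pow(I, 2)), -1)
Mul(Add(-290940, 3858472), Add(2700229, Function('T')(1173))) = Mul(Add(-290940, 3858472), Add(2700229, Mul(Pow(1173, -1), Pow(Add(1, 1173), -1)))) = Mul(3567532, Add(2700229, Mul(Rational(1, 1173), Pow(1174, -1)))) = Mul(3567532, Add(2700229, Mul(Rational(1, 1173), Rational(1, 1174)))) = Mul(3567532, Add(2700229, Rational(1, 1377102))) = Mul(3567532, Rational(3718490756359, 1377102)) = Rational(6632917382507467994, 688551)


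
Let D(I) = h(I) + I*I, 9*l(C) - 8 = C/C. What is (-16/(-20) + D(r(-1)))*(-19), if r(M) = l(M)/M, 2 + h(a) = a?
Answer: 114/5 ≈ 22.800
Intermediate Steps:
h(a) = -2 + a
l(C) = 1 (l(C) = 8/9 + (C/C)/9 = 8/9 + (1/9)*1 = 8/9 + 1/9 = 1)
r(M) = 1/M
D(I) = -2 + I + I**2 (D(I) = (-2 + I) + I*I = (-2 + I) + I**2 = -2 + I + I**2)
(-16/(-20) + D(r(-1)))*(-19) = (-16/(-20) + (-2 + 1/(-1) + (1/(-1))**2))*(-19) = (-16*(-1/20) + (-2 - 1 + (-1)**2))*(-19) = (4/5 + (-2 - 1 + 1))*(-19) = (4/5 - 2)*(-19) = -6/5*(-19) = 114/5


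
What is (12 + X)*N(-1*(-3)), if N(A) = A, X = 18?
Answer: 90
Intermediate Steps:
(12 + X)*N(-1*(-3)) = (12 + 18)*(-1*(-3)) = 30*3 = 90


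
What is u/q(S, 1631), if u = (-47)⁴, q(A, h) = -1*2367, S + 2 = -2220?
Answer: -4879681/2367 ≈ -2061.5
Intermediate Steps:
S = -2222 (S = -2 - 2220 = -2222)
q(A, h) = -2367
u = 4879681
u/q(S, 1631) = 4879681/(-2367) = 4879681*(-1/2367) = -4879681/2367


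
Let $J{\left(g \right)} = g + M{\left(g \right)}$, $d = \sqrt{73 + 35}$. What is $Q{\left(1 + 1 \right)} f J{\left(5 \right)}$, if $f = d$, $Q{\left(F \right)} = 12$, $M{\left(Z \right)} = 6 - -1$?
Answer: $864 \sqrt{3} \approx 1496.5$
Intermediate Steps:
$M{\left(Z \right)} = 7$ ($M{\left(Z \right)} = 6 + 1 = 7$)
$d = 6 \sqrt{3}$ ($d = \sqrt{108} = 6 \sqrt{3} \approx 10.392$)
$f = 6 \sqrt{3} \approx 10.392$
$J{\left(g \right)} = 7 + g$ ($J{\left(g \right)} = g + 7 = 7 + g$)
$Q{\left(1 + 1 \right)} f J{\left(5 \right)} = 12 \cdot 6 \sqrt{3} \left(7 + 5\right) = 72 \sqrt{3} \cdot 12 = 864 \sqrt{3}$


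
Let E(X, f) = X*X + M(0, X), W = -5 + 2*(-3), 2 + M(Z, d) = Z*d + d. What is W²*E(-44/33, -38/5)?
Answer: -1694/9 ≈ -188.22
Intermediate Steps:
M(Z, d) = -2 + d + Z*d (M(Z, d) = -2 + (Z*d + d) = -2 + (d + Z*d) = -2 + d + Z*d)
W = -11 (W = -5 - 6 = -11)
E(X, f) = -2 + X + X² (E(X, f) = X*X + (-2 + X + 0*X) = X² + (-2 + X + 0) = X² + (-2 + X) = -2 + X + X²)
W²*E(-44/33, -38/5) = (-11)²*(-2 - 44/33 + (-44/33)²) = 121*(-2 - 44*1/33 + (-44*1/33)²) = 121*(-2 - 4/3 + (-4/3)²) = 121*(-2 - 4/3 + 16/9) = 121*(-14/9) = -1694/9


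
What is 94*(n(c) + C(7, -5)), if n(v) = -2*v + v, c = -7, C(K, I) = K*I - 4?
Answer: -3008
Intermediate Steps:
C(K, I) = -4 + I*K (C(K, I) = I*K - 4 = -4 + I*K)
n(v) = -v
94*(n(c) + C(7, -5)) = 94*(-1*(-7) + (-4 - 5*7)) = 94*(7 + (-4 - 35)) = 94*(7 - 39) = 94*(-32) = -3008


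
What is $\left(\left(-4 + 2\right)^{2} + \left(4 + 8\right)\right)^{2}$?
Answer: $256$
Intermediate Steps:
$\left(\left(-4 + 2\right)^{2} + \left(4 + 8\right)\right)^{2} = \left(\left(-2\right)^{2} + 12\right)^{2} = \left(4 + 12\right)^{2} = 16^{2} = 256$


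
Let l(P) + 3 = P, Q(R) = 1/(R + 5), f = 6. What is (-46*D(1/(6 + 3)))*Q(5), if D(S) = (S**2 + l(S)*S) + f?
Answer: -10603/405 ≈ -26.180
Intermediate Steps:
Q(R) = 1/(5 + R)
l(P) = -3 + P
D(S) = 6 + S**2 + S*(-3 + S) (D(S) = (S**2 + (-3 + S)*S) + 6 = (S**2 + S*(-3 + S)) + 6 = 6 + S**2 + S*(-3 + S))
(-46*D(1/(6 + 3)))*Q(5) = (-46*(6 + (1/(6 + 3))**2 + (-3 + 1/(6 + 3))/(6 + 3)))/(5 + 5) = -46*(6 + (1/9)**2 + (-3 + 1/9)/9)/10 = -46*(6 + (1/9)**2 + (-3 + 1/9)/9)*(1/10) = -46*(6 + 1/81 + (1/9)*(-26/9))*(1/10) = -46*(6 + 1/81 - 26/81)*(1/10) = -46*461/81*(1/10) = -21206/81*1/10 = -10603/405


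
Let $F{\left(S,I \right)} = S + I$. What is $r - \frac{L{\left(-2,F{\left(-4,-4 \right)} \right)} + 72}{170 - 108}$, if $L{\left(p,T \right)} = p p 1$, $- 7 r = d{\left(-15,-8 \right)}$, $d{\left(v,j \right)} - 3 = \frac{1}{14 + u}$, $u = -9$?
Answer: $- \frac{1826}{1085} \approx -1.6829$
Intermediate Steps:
$d{\left(v,j \right)} = \frac{16}{5}$ ($d{\left(v,j \right)} = 3 + \frac{1}{14 - 9} = 3 + \frac{1}{5} = \frac{16}{5}$)
$F{\left(S,I \right)} = I + S$
$r = - \frac{16}{35}$ ($r = \left(- \frac{1}{7}\right) \frac{16}{5} = - \frac{16}{35} \approx -0.45714$)
$L{\left(p,T \right)} = p^{2}$ ($L{\left(p,T \right)} = p^{2} \cdot 1 = p^{2}$)
$r - \frac{L{\left(-2,F{\left(-4,-4 \right)} \right)} + 72}{170 - 108} = - \frac{16}{35} - \frac{\left(-2\right)^{2} + 72}{170 - 108} = - \frac{16}{35} - \frac{4 + 72}{62} = - \frac{16}{35} - 76 \cdot \frac{1}{62} = - \frac{16}{35} - \frac{38}{31} = - \frac{1826}{1085}$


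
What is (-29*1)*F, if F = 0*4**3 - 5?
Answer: 145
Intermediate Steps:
F = -5 (F = 0*64 - 5 = 0 - 5 = -5)
(-29*1)*F = -29*1*(-5) = -29*(-5) = 145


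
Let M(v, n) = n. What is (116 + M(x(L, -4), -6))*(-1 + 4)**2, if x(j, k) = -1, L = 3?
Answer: 990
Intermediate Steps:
(116 + M(x(L, -4), -6))*(-1 + 4)**2 = (116 - 6)*(-1 + 4)**2 = 110*3**2 = 110*9 = 990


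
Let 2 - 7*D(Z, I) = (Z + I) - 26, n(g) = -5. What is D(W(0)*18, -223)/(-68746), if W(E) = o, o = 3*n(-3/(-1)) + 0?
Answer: -521/481222 ≈ -0.0010827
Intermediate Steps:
o = -15 (o = 3*(-5) + 0 = -15 + 0 = -15)
W(E) = -15
D(Z, I) = 4 - I/7 - Z/7 (D(Z, I) = 2/7 - ((Z + I) - 26)/7 = 2/7 - ((I + Z) - 26)/7 = 2/7 - (-26 + I + Z)/7 = 2/7 + (26/7 - I/7 - Z/7) = 4 - I/7 - Z/7)
D(W(0)*18, -223)/(-68746) = (4 - 1/7*(-223) - (-15)*18/7)/(-68746) = (4 + 223/7 - 1/7*(-270))*(-1/68746) = (4 + 223/7 + 270/7)*(-1/68746) = (521/7)*(-1/68746) = -521/481222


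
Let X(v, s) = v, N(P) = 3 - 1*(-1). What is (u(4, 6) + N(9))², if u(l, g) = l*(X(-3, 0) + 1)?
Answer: 16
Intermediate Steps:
N(P) = 4 (N(P) = 3 + 1 = 4)
u(l, g) = -2*l (u(l, g) = l*(-3 + 1) = l*(-2) = -2*l)
(u(4, 6) + N(9))² = (-2*4 + 4)² = (-8 + 4)² = (-4)² = 16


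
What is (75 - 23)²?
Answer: 2704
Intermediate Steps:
(75 - 23)² = 52² = 2704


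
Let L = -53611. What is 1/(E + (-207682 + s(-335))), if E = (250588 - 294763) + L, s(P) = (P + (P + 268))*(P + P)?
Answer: -1/36128 ≈ -2.7679e-5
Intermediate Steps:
s(P) = 2*P*(268 + 2*P) (s(P) = (P + (268 + P))*(2*P) = (268 + 2*P)*(2*P) = 2*P*(268 + 2*P))
E = -97786 (E = (250588 - 294763) - 53611 = -44175 - 53611 = -97786)
1/(E + (-207682 + s(-335))) = 1/(-97786 + (-207682 + 4*(-335)*(134 - 335))) = 1/(-97786 + (-207682 + 4*(-335)*(-201))) = 1/(-97786 + (-207682 + 269340)) = 1/(-97786 + 61658) = 1/(-36128) = -1/36128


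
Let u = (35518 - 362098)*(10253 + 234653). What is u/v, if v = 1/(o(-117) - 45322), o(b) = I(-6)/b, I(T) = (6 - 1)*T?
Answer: 47123655407723680/13 ≈ 3.6249e+15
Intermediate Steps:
I(T) = 5*T
o(b) = -30/b (o(b) = (5*(-6))/b = -30/b)
v = -39/1767548 (v = 1/(-30/(-117) - 45322) = 1/(-30*(-1/117) - 45322) = 1/(10/39 - 45322) = 1/(-1767548/39) = -39/1767548 ≈ -2.2064e-5)
u = -79981401480 (u = -326580*244906 = -79981401480)
u/v = -79981401480/(-39/1767548) = -79981401480*(-1767548/39) = 47123655407723680/13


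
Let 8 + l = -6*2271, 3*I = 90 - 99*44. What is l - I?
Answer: -12212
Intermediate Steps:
I = -1422 (I = (90 - 99*44)/3 = (90 - 4356)/3 = (1/3)*(-4266) = -1422)
l = -13634 (l = -8 - 6*2271 = -8 - 13626 = -13634)
l - I = -13634 - 1*(-1422) = -13634 + 1422 = -12212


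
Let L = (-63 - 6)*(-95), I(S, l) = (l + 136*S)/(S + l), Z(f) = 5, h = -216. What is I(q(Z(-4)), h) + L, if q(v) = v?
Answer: 1382641/211 ≈ 6552.8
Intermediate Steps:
I(S, l) = (l + 136*S)/(S + l)
L = 6555 (L = -69*(-95) = 6555)
I(q(Z(-4)), h) + L = (-216 + 136*5)/(5 - 216) + 6555 = (-216 + 680)/(-211) + 6555 = -1/211*464 + 6555 = -464/211 + 6555 = 1382641/211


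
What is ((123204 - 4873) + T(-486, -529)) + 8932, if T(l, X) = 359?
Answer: 127622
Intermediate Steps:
((123204 - 4873) + T(-486, -529)) + 8932 = ((123204 - 4873) + 359) + 8932 = (118331 + 359) + 8932 = 118690 + 8932 = 127622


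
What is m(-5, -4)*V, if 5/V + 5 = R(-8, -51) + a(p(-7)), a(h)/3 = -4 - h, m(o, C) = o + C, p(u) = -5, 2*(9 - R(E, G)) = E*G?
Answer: 45/197 ≈ 0.22843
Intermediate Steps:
R(E, G) = 9 - E*G/2
m(o, C) = C + o
a(h) = -12 - 3*h (a(h) = 3*(-4 - h) = -12 - 3*h)
V = -5/197 (V = 5/(-5 + ((9 - 1/2*(-8)*(-51)) + (-12 - 3*(-5)))) = 5/(-5 + ((9 - 204) + (-12 + 15))) = 5/(-5 + (-195 + 3)) = 5/(-5 - 192) = 5/(-197) = 5*(-1/197) = -5/197 ≈ -0.025381)
m(-5, -4)*V = (-4 - 5)*(-5/197) = -9*(-5/197) = 45/197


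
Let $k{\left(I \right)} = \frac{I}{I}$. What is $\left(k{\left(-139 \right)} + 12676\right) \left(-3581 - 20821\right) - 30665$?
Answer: $-309374819$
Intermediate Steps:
$k{\left(I \right)} = 1$
$\left(k{\left(-139 \right)} + 12676\right) \left(-3581 - 20821\right) - 30665 = \left(1 + 12676\right) \left(-3581 - 20821\right) - 30665 = 12677 \left(-3581 - 20821\right) - 30665 = 12677 \left(-24402\right) - 30665 = -309344154 - 30665 = -309374819$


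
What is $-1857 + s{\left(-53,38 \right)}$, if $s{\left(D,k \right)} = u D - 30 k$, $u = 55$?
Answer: $-5912$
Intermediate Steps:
$s{\left(D,k \right)} = - 30 k + 55 D$ ($s{\left(D,k \right)} = 55 D - 30 k = - 30 k + 55 D$)
$-1857 + s{\left(-53,38 \right)} = -1857 + \left(\left(-30\right) 38 + 55 \left(-53\right)\right) = -1857 - 4055 = -5912$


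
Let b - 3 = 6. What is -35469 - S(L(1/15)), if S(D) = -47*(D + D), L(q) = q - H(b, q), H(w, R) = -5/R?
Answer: -426191/15 ≈ -28413.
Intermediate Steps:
b = 9 (b = 3 + 6 = 9)
L(q) = q + 5/q (L(q) = q - (-5)/q = q + 5/q)
S(D) = -94*D
-35469 - S(L(1/15)) = -35469 - (-94)*(1/15 + 5/(1/15)) = -35469 - (-94)*(1/15 + 5*15) = -35469 - (-94)*(1/15 + 75) = -35469 - (-94)*1126/15 = -35469 - 1*(-105844/15) = -35469 + 105844/15 = -426191/15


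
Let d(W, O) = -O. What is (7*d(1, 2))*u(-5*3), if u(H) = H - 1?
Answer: 224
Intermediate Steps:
u(H) = -1 + H
(7*d(1, 2))*u(-5*3) = (7*(-1*2))*(-1 - 5*3) = (7*(-2))*(-1 - 15) = -14*(-16) = 224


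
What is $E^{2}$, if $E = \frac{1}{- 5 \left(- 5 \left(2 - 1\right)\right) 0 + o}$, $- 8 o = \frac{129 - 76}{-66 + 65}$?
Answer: $\frac{64}{2809} \approx 0.022784$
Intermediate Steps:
$o = \frac{53}{8}$ ($o = - \frac{\left(129 - 76\right) \frac{1}{-66 + 65}}{8} = - \frac{53 \frac{1}{-1}}{8} = - \frac{53 \left(-1\right)}{8} = \left(- \frac{1}{8}\right) \left(-53\right) = \frac{53}{8} \approx 6.625$)
$E = \frac{8}{53}$ ($E = \frac{1}{- 5 \left(- 5 \left(2 - 1\right)\right) 0 + \frac{53}{8}} = \frac{1}{- 5 \left(\left(-5\right) 1\right) 0 + \frac{53}{8}} = \frac{1}{\left(-5\right) \left(-5\right) 0 + \frac{53}{8}} = \frac{1}{25 \cdot 0 + \frac{53}{8}} = \frac{1}{0 + \frac{53}{8}} = \frac{1}{\frac{53}{8}} = \frac{8}{53} \approx 0.15094$)
$E^{2} = \left(\frac{8}{53}\right)^{2} = \frac{64}{2809}$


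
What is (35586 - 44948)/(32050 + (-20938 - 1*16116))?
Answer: 4681/2502 ≈ 1.8709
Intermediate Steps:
(35586 - 44948)/(32050 + (-20938 - 1*16116)) = -9362/(32050 + (-20938 - 16116)) = -9362/(32050 - 37054) = -9362/(-5004) = -9362*(-1/5004) = 4681/2502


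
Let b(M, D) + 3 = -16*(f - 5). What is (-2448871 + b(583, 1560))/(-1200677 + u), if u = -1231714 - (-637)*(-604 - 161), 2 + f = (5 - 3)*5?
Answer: 1224461/1459848 ≈ 0.83876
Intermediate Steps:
f = 8 (f = -2 + (5 - 3)*5 = -2 + 2*5 = -2 + 10 = 8)
u = -1719019 (u = -1231714 - (-637)*(-765) = -1231714 - 1*487305 = -1231714 - 487305 = -1719019)
b(M, D) = -51 (b(M, D) = -3 - 16*(8 - 5) = -3 - 16*3 = -3 - 48 = -51)
(-2448871 + b(583, 1560))/(-1200677 + u) = (-2448871 - 51)/(-1200677 - 1719019) = -2448922/(-2919696) = -2448922*(-1/2919696) = 1224461/1459848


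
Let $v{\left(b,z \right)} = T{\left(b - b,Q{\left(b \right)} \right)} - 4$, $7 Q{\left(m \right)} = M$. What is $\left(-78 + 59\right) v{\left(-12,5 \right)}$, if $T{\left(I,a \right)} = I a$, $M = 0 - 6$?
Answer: $76$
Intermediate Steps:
$M = -6$ ($M = 0 - 6 = -6$)
$Q{\left(m \right)} = - \frac{6}{7}$ ($Q{\left(m \right)} = \frac{1}{7} \left(-6\right) = - \frac{6}{7}$)
$v{\left(b,z \right)} = -4$ ($v{\left(b,z \right)} = \left(b - b\right) \left(- \frac{6}{7}\right) - 4 = 0 \left(- \frac{6}{7}\right) - 4 = 0 - 4 = -4$)
$\left(-78 + 59\right) v{\left(-12,5 \right)} = \left(-78 + 59\right) \left(-4\right) = \left(-19\right) \left(-4\right) = 76$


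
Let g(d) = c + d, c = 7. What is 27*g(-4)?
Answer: 81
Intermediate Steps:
g(d) = 7 + d
27*g(-4) = 27*(7 - 4) = 27*3 = 81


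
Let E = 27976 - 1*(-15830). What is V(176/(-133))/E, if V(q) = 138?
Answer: 23/7301 ≈ 0.0031503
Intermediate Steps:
E = 43806 (E = 27976 + 15830 = 43806)
V(176/(-133))/E = 138/43806 = 138*(1/43806) = 23/7301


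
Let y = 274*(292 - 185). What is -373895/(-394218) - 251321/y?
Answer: -22028352092/2889420831 ≈ -7.6238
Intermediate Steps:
y = 29318 (y = 274*107 = 29318)
-373895/(-394218) - 251321/y = -373895/(-394218) - 251321/29318 = -373895*(-1/394218) - 251321*1/29318 = 373895/394218 - 251321/29318 = -22028352092/2889420831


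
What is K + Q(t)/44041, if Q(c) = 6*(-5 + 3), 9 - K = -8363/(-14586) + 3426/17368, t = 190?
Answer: 1765601645833/214555596684 ≈ 8.2291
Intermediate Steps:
K = 40091281/4871724 (K = 9 - (-8363/(-14586) + 3426/17368) = 9 - (-8363*(-1/14586) + 3426*(1/17368)) = 9 - (8363/14586 + 1713/8684) = 9 - 1*3754235/4871724 = 9 - 3754235/4871724 = 40091281/4871724 ≈ 8.2294)
Q(c) = -12 (Q(c) = 6*(-2) = -12)
K + Q(t)/44041 = 40091281/4871724 - 12/44041 = 1765601645833/214555596684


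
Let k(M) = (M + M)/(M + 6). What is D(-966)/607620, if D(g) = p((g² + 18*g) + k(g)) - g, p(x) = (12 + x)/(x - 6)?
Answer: 5449500419/3424224795540 ≈ 0.0015915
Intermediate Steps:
k(M) = 2*M/(6 + M) (k(M) = (2*M)/(6 + M) = 2*M/(6 + M))
p(x) = (12 + x)/(-6 + x)
D(g) = -g + (12 + g² + 18*g + 2*g/(6 + g))/(-6 + g² + 18*g + 2*g/(6 + g)) (D(g) = (12 + ((g² + 18*g) + 2*g/(6 + g)))/(-6 + ((g² + 18*g) + 2*g/(6 + g))) - g = (12 + (g² + 18*g + 2*g/(6 + g)))/(-6 + (g² + 18*g + 2*g/(6 + g))) - g = (12 + g² + 18*g + 2*g/(6 + g))/(-6 + g² + 18*g + 2*g/(6 + g)) - g = -g + (12 + g² + 18*g + 2*g/(6 + g))/(-6 + g² + 18*g + 2*g/(6 + g)))
D(-966)/607620 = ((72 - 1*(-966)⁴ - 80*(-966)² - 23*(-966)³ + 158*(-966))/(-36 + (-966)³ + 24*(-966)² + 104*(-966)))/607620 = ((72 - 1*870780120336 - 80*933156 - 23*(-901428696) - 152628)/(-36 - 901428696 + 24*933156 - 100464))*(1/607620) = ((72 - 870780120336 - 74652480 + 20732860008 - 152628)/(-36 - 901428696 + 22395744 - 100464))*(1/607620) = (-850122065364/(-879133452))*(1/607620) = -1/879133452*(-850122065364)*(1/607620) = (70843505447/73261121)*(1/607620) = 5449500419/3424224795540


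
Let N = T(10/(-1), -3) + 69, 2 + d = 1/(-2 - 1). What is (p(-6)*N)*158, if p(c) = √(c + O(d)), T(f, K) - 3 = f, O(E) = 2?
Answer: 19592*I ≈ 19592.0*I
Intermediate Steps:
d = -7/3 (d = -2 + 1/(-2 - 1) = -2 + 1/(-3) = -2 - ⅓ = -7/3 ≈ -2.3333)
T(f, K) = 3 + f
p(c) = √(2 + c) (p(c) = √(c + 2) = √(2 + c))
N = 62 (N = (3 + 10/(-1)) + 69 = (3 + 10*(-1)) + 69 = (3 - 10) + 69 = -7 + 69 = 62)
(p(-6)*N)*158 = (√(2 - 6)*62)*158 = (√(-4)*62)*158 = ((2*I)*62)*158 = (124*I)*158 = 19592*I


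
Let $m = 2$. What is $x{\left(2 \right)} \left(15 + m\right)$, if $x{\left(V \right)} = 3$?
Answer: $51$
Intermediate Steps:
$x{\left(2 \right)} \left(15 + m\right) = 3 \left(15 + 2\right) = 3 \cdot 17 = 51$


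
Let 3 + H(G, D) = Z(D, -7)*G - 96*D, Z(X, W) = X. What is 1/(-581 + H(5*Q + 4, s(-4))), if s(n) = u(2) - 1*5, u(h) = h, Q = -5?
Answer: -1/233 ≈ -0.0042918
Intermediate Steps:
s(n) = -3 (s(n) = 2 - 1*5 = 2 - 5 = -3)
H(G, D) = -3 - 96*D + D*G (H(G, D) = -3 + (D*G - 96*D) = -3 + (-96*D + D*G) = -3 - 96*D + D*G)
1/(-581 + H(5*Q + 4, s(-4))) = 1/(-581 + (-3 - 96*(-3) - 3*(5*(-5) + 4))) = 1/(-581 + (-3 + 288 - 3*(-25 + 4))) = 1/(-581 + (-3 + 288 - 3*(-21))) = 1/(-581 + (-3 + 288 + 63)) = 1/(-581 + 348) = 1/(-233) = -1/233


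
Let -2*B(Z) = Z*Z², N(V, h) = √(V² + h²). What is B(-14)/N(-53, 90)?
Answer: 1372*√10909/10909 ≈ 13.136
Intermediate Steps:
B(Z) = -Z³/2 (B(Z) = -Z*Z²/2 = -Z³/2)
B(-14)/N(-53, 90) = (-½*(-14)³)/(√((-53)² + 90²)) = (-½*(-2744))/(√(2809 + 8100)) = 1372/(√10909) = 1372*(√10909/10909) = 1372*√10909/10909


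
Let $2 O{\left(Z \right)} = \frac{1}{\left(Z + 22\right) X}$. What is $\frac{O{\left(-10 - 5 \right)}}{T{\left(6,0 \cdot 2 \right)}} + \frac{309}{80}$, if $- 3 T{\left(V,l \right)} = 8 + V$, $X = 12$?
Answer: $\frac{946}{245} \approx 3.8612$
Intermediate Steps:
$T{\left(V,l \right)} = - \frac{8}{3} - \frac{V}{3}$ ($T{\left(V,l \right)} = - \frac{8 + V}{3} = - \frac{8}{3} - \frac{V}{3}$)
$O{\left(Z \right)} = \frac{1}{24 \left(22 + Z\right)}$ ($O{\left(Z \right)} = \frac{\frac{1}{Z + 22} \cdot \frac{1}{12}}{2} = \frac{\frac{1}{22 + Z} \frac{1}{12}}{2} = \frac{\frac{1}{12} \frac{1}{22 + Z}}{2} = \frac{1}{24 \left(22 + Z\right)}$)
$\frac{O{\left(-10 - 5 \right)}}{T{\left(6,0 \cdot 2 \right)}} + \frac{309}{80} = \frac{\frac{1}{24} \frac{1}{22 - 15}}{- \frac{8}{3} - 2} + \frac{309}{80} = \frac{\frac{1}{24} \frac{1}{22 - 15}}{- \frac{8}{3} - 2} + 309 \cdot \frac{1}{80} = \frac{\frac{1}{24} \frac{1}{22 - 15}}{- \frac{14}{3}} + \frac{309}{80} = \frac{1}{24 \cdot 7} \left(- \frac{3}{14}\right) + \frac{309}{80} = \frac{1}{24} \cdot \frac{1}{7} \left(- \frac{3}{14}\right) + \frac{309}{80} = \frac{1}{168} \left(- \frac{3}{14}\right) + \frac{309}{80} = - \frac{1}{784} + \frac{309}{80} = \frac{946}{245}$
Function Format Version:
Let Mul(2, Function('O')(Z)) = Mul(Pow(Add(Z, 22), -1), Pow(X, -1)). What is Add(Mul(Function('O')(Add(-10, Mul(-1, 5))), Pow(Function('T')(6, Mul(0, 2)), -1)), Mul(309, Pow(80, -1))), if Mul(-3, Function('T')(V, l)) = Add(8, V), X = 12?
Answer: Rational(946, 245) ≈ 3.8612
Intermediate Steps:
Function('T')(V, l) = Add(Rational(-8, 3), Mul(Rational(-1, 3), V)) (Function('T')(V, l) = Mul(Rational(-1, 3), Add(8, V)) = Add(Rational(-8, 3), Mul(Rational(-1, 3), V)))
Function('O')(Z) = Mul(Rational(1, 24), Pow(Add(22, Z), -1)) (Function('O')(Z) = Mul(Rational(1, 2), Mul(Pow(Add(Z, 22), -1), Pow(12, -1))) = Mul(Rational(1, 2), Mul(Pow(Add(22, Z), -1), Rational(1, 12))) = Mul(Rational(1, 2), Mul(Rational(1, 12), Pow(Add(22, Z), -1))) = Mul(Rational(1, 24), Pow(Add(22, Z), -1)))
Add(Mul(Function('O')(Add(-10, Mul(-1, 5))), Pow(Function('T')(6, Mul(0, 2)), -1)), Mul(309, Pow(80, -1))) = Add(Mul(Mul(Rational(1, 24), Pow(Add(22, Add(-10, Mul(-1, 5))), -1)), Pow(Add(Rational(-8, 3), Mul(Rational(-1, 3), 6)), -1)), Mul(309, Pow(80, -1))) = Add(Mul(Mul(Rational(1, 24), Pow(Add(22, Add(-10, -5)), -1)), Pow(Add(Rational(-8, 3), -2), -1)), Mul(309, Rational(1, 80))) = Add(Mul(Mul(Rational(1, 24), Pow(Add(22, -15), -1)), Pow(Rational(-14, 3), -1)), Rational(309, 80)) = Add(Mul(Mul(Rational(1, 24), Pow(7, -1)), Rational(-3, 14)), Rational(309, 80)) = Add(Mul(Mul(Rational(1, 24), Rational(1, 7)), Rational(-3, 14)), Rational(309, 80)) = Add(Mul(Rational(1, 168), Rational(-3, 14)), Rational(309, 80)) = Add(Rational(-1, 784), Rational(309, 80)) = Rational(946, 245)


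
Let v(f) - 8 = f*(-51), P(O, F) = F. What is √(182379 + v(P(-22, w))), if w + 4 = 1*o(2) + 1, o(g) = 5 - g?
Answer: √182387 ≈ 427.07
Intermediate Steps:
w = 0 (w = -4 + (1*(5 - 1*2) + 1) = -4 + (1*(5 - 2) + 1) = -4 + (1*3 + 1) = -4 + (3 + 1) = -4 + 4 = 0)
v(f) = 8 - 51*f (v(f) = 8 + f*(-51) = 8 - 51*f)
√(182379 + v(P(-22, w))) = √(182379 + (8 - 51*0)) = √(182379 + (8 + 0)) = √(182379 + 8) = √182387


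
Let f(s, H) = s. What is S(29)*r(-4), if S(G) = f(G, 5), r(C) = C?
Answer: -116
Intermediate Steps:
S(G) = G
S(29)*r(-4) = 29*(-4) = -116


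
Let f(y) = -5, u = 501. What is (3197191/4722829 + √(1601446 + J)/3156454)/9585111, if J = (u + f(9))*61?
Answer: 3197191/45268840199019 + √1631702/30254961956394 ≈ 7.0669e-8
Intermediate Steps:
J = 30256 (J = (501 - 5)*61 = 496*61 = 30256)
(3197191/4722829 + √(1601446 + J)/3156454)/9585111 = (3197191/4722829 + √(1601446 + 30256)/3156454)/9585111 = (3197191*(1/4722829) + √1631702*(1/3156454))*(1/9585111) = (3197191/4722829 + √1631702/3156454)*(1/9585111) = 3197191/45268840199019 + √1631702/30254961956394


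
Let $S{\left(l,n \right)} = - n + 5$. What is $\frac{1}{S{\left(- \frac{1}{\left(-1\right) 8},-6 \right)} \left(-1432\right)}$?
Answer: $- \frac{1}{15752} \approx -6.3484 \cdot 10^{-5}$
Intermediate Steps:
$S{\left(l,n \right)} = 5 - n$
$\frac{1}{S{\left(- \frac{1}{\left(-1\right) 8},-6 \right)} \left(-1432\right)} = \frac{1}{\left(5 - -6\right) \left(-1432\right)} = \frac{1}{\left(5 + 6\right) \left(-1432\right)} = \frac{1}{11 \left(-1432\right)} = \frac{1}{-15752} = - \frac{1}{15752}$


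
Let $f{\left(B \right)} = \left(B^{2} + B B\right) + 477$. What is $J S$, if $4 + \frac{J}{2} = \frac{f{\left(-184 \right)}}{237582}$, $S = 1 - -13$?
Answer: $- \frac{12349946}{118791} \approx -103.96$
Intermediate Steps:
$f{\left(B \right)} = 477 + 2 B^{2}$ ($f{\left(B \right)} = \left(B^{2} + B^{2}\right) + 477 = 2 B^{2} + 477 = 477 + 2 B^{2}$)
$S = 14$ ($S = 1 + 13 = 14$)
$J = - \frac{882139}{118791}$ ($J = -8 + 2 \frac{477 + 2 \left(-184\right)^{2}}{237582} = -8 + 2 \left(477 + 2 \cdot 33856\right) \frac{1}{237582} = -8 + 2 \left(477 + 67712\right) \frac{1}{237582} = -8 + 2 \cdot 68189 \cdot \frac{1}{237582} = -8 + 2 \cdot \frac{68189}{237582} = -8 + \frac{68189}{118791} = - \frac{882139}{118791} \approx -7.426$)
$J S = \left(- \frac{882139}{118791}\right) 14 = - \frac{12349946}{118791}$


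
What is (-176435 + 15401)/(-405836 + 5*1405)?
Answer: 53678/132937 ≈ 0.40379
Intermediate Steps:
(-176435 + 15401)/(-405836 + 5*1405) = -161034/(-405836 + 7025) = -161034/(-398811) = -161034*(-1/398811) = 53678/132937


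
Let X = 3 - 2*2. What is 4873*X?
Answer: -4873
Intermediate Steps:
X = -1 (X = 3 - 4 = -1)
4873*X = 4873*(-1) = -4873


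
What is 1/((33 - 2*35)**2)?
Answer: 1/1369 ≈ 0.00073046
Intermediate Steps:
1/((33 - 2*35)**2) = 1/((33 - 70)**2) = 1/((-37)**2) = 1/1369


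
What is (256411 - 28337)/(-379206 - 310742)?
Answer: -16291/49282 ≈ -0.33057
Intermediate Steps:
(256411 - 28337)/(-379206 - 310742) = 228074/(-689948) = 228074*(-1/689948) = -16291/49282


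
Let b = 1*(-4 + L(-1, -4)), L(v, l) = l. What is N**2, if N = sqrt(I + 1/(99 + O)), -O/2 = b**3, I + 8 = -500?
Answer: -570483/1123 ≈ -508.00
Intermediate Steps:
I = -508 (I = -8 - 500 = -508)
b = -8 (b = 1*(-4 - 4) = 1*(-8) = -8)
O = 1024 (O = -2*(-8)**3 = -2*(-512) = 1024)
N = 9*I*sqrt(7909289)/1123 (N = sqrt(-508 + 1/(99 + 1024)) = sqrt(-508 + 1/1123) = sqrt(-570483/1123) = 9*I*sqrt(7909289)/1123 ≈ 22.539*I)
N**2 = (9*I*sqrt(7909289)/1123)**2 = -570483/1123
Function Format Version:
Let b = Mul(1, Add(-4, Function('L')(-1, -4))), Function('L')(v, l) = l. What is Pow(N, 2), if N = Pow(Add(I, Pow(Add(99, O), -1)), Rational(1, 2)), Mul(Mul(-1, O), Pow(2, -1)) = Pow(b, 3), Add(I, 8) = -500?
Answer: Rational(-570483, 1123) ≈ -508.00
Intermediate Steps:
I = -508 (I = Add(-8, -500) = -508)
b = -8 (b = Mul(1, Add(-4, -4)) = Mul(1, -8) = -8)
O = 1024 (O = Mul(-2, Pow(-8, 3)) = Mul(-2, -512) = 1024)
N = Mul(Rational(9, 1123), I, Pow(7909289, Rational(1, 2))) (N = Pow(Add(-508, Pow(Add(99, 1024), -1)), Rational(1, 2)) = Pow(Add(-508, Pow(1123, -1)), Rational(1, 2)) = Pow(Add(-508, Rational(1, 1123)), Rational(1, 2)) = Pow(Rational(-570483, 1123), Rational(1, 2)) = Mul(Rational(9, 1123), I, Pow(7909289, Rational(1, 2))) ≈ Mul(22.539, I))
Pow(N, 2) = Pow(Mul(Rational(9, 1123), I, Pow(7909289, Rational(1, 2))), 2) = Rational(-570483, 1123)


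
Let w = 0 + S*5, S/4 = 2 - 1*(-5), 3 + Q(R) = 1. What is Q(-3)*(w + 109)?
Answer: -498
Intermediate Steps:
Q(R) = -2 (Q(R) = -3 + 1 = -2)
S = 28 (S = 4*(2 - 1*(-5)) = 4*(2 + 5) = 4*7 = 28)
w = 140 (w = 0 + 28*5 = 0 + 140 = 140)
Q(-3)*(w + 109) = -2*(140 + 109) = -2*249 = -498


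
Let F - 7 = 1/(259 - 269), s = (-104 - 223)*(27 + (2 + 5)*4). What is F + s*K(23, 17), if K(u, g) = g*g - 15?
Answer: -49278831/10 ≈ -4.9279e+6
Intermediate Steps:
K(u, g) = -15 + g² (K(u, g) = g² - 15 = -15 + g²)
s = -17985 (s = -327*(27 + 7*4) = -327*(27 + 28) = -327*55 = -17985)
F = 69/10 (F = 7 + 1/(259 - 269) = 7 + 1/(-10) = 7 - ⅒ = 69/10 ≈ 6.9000)
F + s*K(23, 17) = 69/10 - 17985*(-15 + 17²) = 69/10 - 17985*(-15 + 289) = 69/10 - 17985*274 = 69/10 - 4927890 = -49278831/10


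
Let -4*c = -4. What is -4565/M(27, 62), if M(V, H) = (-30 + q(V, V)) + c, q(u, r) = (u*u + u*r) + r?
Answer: -4565/1456 ≈ -3.1353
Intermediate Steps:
c = 1 (c = -1/4*(-4) = 1)
q(u, r) = r + u**2 + r*u (q(u, r) = (u**2 + r*u) + r = r + u**2 + r*u)
M(V, H) = -29 + V + 2*V**2 (M(V, H) = (-30 + (V + V**2 + V*V)) + 1 = (-30 + (V + V**2 + V**2)) + 1 = (-30 + (V + 2*V**2)) + 1 = (-30 + V + 2*V**2) + 1 = -29 + V + 2*V**2)
-4565/M(27, 62) = -4565/(-29 + 27 + 2*27**2) = -4565/(-29 + 27 + 2*729) = -4565/(-29 + 27 + 1458) = -4565/1456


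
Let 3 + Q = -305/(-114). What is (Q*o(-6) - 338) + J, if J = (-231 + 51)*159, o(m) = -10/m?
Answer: -9903821/342 ≈ -28959.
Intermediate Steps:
Q = -37/114 (Q = -3 - 305/(-114) = -3 - 305*(-1/114) = -3 + 305/114 = -37/114 ≈ -0.32456)
J = -28620 (J = -180*159 = -28620)
(Q*o(-6) - 338) + J = (-(-185)/(57*(-6)) - 338) - 28620 = (-(-185)*(-1)/(57*6) - 338) - 28620 = (-37/114*5/3 - 338) - 28620 = (-185/342 - 338) - 28620 = -115781/342 - 28620 = -9903821/342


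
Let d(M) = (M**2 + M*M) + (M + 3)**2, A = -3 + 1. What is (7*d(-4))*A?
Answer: -462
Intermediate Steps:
A = -2
d(M) = (3 + M)**2 + 2*M**2 (d(M) = (M**2 + M**2) + (3 + M)**2 = 2*M**2 + (3 + M)**2 = (3 + M)**2 + 2*M**2)
(7*d(-4))*A = (7*((3 - 4)**2 + 2*(-4)**2))*(-2) = (7*((-1)**2 + 2*16))*(-2) = (7*(1 + 32))*(-2) = (7*33)*(-2) = 231*(-2) = -462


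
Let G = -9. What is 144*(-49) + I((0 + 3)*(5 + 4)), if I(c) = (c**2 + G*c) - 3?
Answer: -6573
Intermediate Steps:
I(c) = -3 + c**2 - 9*c (I(c) = (c**2 - 9*c) - 3 = -3 + c**2 - 9*c)
144*(-49) + I((0 + 3)*(5 + 4)) = 144*(-49) + (-3 + ((0 + 3)*(5 + 4))**2 - 9*(0 + 3)*(5 + 4)) = -7056 + (-3 + (3*9)**2 - 27*9) = -7056 + (-3 + 27**2 - 9*27) = -7056 + (-3 + 729 - 243) = -7056 + 483 = -6573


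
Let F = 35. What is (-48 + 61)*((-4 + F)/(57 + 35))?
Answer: 403/92 ≈ 4.3804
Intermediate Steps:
(-48 + 61)*((-4 + F)/(57 + 35)) = (-48 + 61)*((-4 + 35)/(57 + 35)) = 13*(31/92) = 403/92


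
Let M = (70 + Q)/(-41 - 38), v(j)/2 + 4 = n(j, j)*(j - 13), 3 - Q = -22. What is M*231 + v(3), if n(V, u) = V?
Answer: -27317/79 ≈ -345.78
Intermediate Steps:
Q = 25 (Q = 3 - 1*(-22) = 3 + 22 = 25)
v(j) = -8 + 2*j*(-13 + j) (v(j) = -8 + 2*(j*(j - 13)) = -8 + 2*(j*(-13 + j)) = -8 + 2*j*(-13 + j))
M = -95/79 (M = (70 + 25)/(-41 - 38) = 95/(-79) = 95*(-1/79) = -95/79 ≈ -1.2025)
M*231 + v(3) = -95/79*231 + (-8 - 26*3 + 2*3²) = -21945/79 + (-8 - 78 + 2*9) = -21945/79 + (-8 - 78 + 18) = -21945/79 - 68 = -27317/79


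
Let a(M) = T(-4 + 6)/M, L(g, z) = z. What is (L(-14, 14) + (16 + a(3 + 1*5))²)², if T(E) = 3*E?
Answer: 22212369/256 ≈ 86767.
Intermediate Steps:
a(M) = 6/M (a(M) = (3*(-4 + 6))/M = (3*2)/M = 6/M)
(L(-14, 14) + (16 + a(3 + 1*5))²)² = (14 + (16 + 6/(3 + 1*5))²)² = (14 + (16 + 6/(3 + 5))²)² = (14 + (16 + 6/8)²)² = (14 + (16 + 6*(⅛))²)² = (14 + (16 + ¾)²)² = (14 + (67/4)²)² = (14 + 4489/16)² = (4713/16)² = 22212369/256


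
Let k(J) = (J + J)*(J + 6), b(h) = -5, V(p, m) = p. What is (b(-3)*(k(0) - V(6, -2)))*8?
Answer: 240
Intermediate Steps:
k(J) = 2*J*(6 + J) (k(J) = (2*J)*(6 + J) = 2*J*(6 + J))
(b(-3)*(k(0) - V(6, -2)))*8 = -5*(2*0*(6 + 0) - 1*6)*8 = -5*(2*0*6 - 6)*8 = -5*(0 - 6)*8 = -5*(-6)*8 = 30*8 = 240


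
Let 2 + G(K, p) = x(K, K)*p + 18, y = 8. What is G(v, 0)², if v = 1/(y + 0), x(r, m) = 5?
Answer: 256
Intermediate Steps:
v = ⅛ (v = 1/(8 + 0) = 1/8 = ⅛ ≈ 0.12500)
G(K, p) = 16 + 5*p (G(K, p) = -2 + (5*p + 18) = -2 + (18 + 5*p) = 16 + 5*p)
G(v, 0)² = (16 + 5*0)² = (16 + 0)² = 16² = 256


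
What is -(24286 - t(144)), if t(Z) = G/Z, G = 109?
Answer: -3497075/144 ≈ -24285.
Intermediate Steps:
t(Z) = 109/Z
-(24286 - t(144)) = -(24286 - 109/144) = -1*3497075/144 = -3497075/144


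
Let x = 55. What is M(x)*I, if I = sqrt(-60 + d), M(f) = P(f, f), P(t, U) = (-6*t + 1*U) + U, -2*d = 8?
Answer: -1760*I ≈ -1760.0*I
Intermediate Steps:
d = -4 (d = -1/2*8 = -4)
P(t, U) = -6*t + 2*U (P(t, U) = (-6*t + U) + U = (U - 6*t) + U = -6*t + 2*U)
M(f) = -4*f (M(f) = -6*f + 2*f = -4*f)
I = 8*I (I = sqrt(-60 - 4) = sqrt(-64) = 8*I ≈ 8.0*I)
M(x)*I = (-4*55)*(8*I) = -1760*I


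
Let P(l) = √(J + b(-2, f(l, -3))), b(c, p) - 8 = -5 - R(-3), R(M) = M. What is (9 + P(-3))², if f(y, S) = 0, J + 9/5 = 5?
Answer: (45 + √230)²/25 ≈ 144.80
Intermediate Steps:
J = 16/5 (J = -9/5 + 5 = 16/5 ≈ 3.2000)
b(c, p) = 6 (b(c, p) = 8 + (-5 - 1*(-3)) = 8 + (-5 + 3) = 8 - 2 = 6)
P(l) = √230/5 (P(l) = √(16/5 + 6) = √(46/5) = √230/5)
(9 + P(-3))² = (9 + √230/5)²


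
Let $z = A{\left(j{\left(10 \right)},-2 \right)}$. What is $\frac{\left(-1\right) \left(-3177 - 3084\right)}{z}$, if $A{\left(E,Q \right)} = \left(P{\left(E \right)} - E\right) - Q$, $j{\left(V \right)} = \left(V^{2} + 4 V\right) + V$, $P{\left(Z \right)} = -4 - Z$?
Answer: $- \frac{6261}{302} \approx -20.732$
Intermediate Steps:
$j{\left(V \right)} = V^{2} + 5 V$
$A{\left(E,Q \right)} = -4 - Q - 2 E$ ($A{\left(E,Q \right)} = \left(\left(-4 - E\right) - E\right) - Q = \left(-4 - 2 E\right) - Q = -4 - Q - 2 E$)
$z = -302$ ($z = -4 - -2 - 2 \cdot 10 \left(5 + 10\right) = -4 + 2 - 2 \cdot 10 \cdot 15 = -4 + 2 - 300 = -302$)
$\frac{\left(-1\right) \left(-3177 - 3084\right)}{z} = \frac{\left(-1\right) \left(-3177 - 3084\right)}{-302} = \left(-1\right) \left(-6261\right) \left(- \frac{1}{302}\right) = 6261 \left(- \frac{1}{302}\right) = - \frac{6261}{302}$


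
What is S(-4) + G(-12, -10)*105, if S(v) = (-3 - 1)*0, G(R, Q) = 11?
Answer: 1155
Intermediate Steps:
S(v) = 0 (S(v) = -4*0 = 0)
S(-4) + G(-12, -10)*105 = 0 + 11*105 = 0 + 1155 = 1155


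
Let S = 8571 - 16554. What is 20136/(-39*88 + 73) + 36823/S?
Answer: -284434145/26814897 ≈ -10.607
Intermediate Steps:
S = -7983
20136/(-39*88 + 73) + 36823/S = 20136/(-39*88 + 73) + 36823/(-7983) = 20136/(-3432 + 73) + 36823*(-1/7983) = 20136/(-3359) - 36823/7983 = 20136*(-1/3359) - 36823/7983 = -20136/3359 - 36823/7983 = -284434145/26814897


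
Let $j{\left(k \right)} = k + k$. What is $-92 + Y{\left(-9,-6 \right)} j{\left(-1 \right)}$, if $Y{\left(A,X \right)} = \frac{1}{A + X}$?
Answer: $- \frac{1378}{15} \approx -91.867$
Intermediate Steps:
$j{\left(k \right)} = 2 k$
$-92 + Y{\left(-9,-6 \right)} j{\left(-1 \right)} = -92 + \frac{2 \left(-1\right)}{-9 - 6} = -92 + \frac{1}{-15} \left(-2\right) = -92 - - \frac{2}{15} = -92 + \frac{2}{15} = - \frac{1378}{15}$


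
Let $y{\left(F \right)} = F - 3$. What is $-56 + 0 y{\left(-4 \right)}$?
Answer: $-56$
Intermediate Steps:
$y{\left(F \right)} = -3 + F$ ($y{\left(F \right)} = F - 3 = -3 + F$)
$-56 + 0 y{\left(-4 \right)} = -56 + 0 \left(-3 - 4\right) = -56 + 0 \left(-7\right) = -56 + 0 = -56$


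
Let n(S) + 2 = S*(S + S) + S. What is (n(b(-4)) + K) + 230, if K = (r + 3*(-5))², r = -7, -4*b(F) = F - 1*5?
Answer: 5795/8 ≈ 724.38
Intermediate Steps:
b(F) = 5/4 - F/4 (b(F) = -(F - 1*5)/4 = -(F - 5)/4 = -(-5 + F)/4 = 5/4 - F/4)
n(S) = -2 + S + 2*S² (n(S) = -2 + (S*(S + S) + S) = -2 + (S*(2*S) + S) = -2 + (2*S² + S) = -2 + (S + 2*S²) = -2 + S + 2*S²)
K = 484 (K = (-7 + 3*(-5))² = (-7 - 15)² = (-22)² = 484)
(n(b(-4)) + K) + 230 = ((-2 + (5/4 - ¼*(-4)) + 2*(5/4 - ¼*(-4))²) + 484) + 230 = ((-2 + (5/4 + 1) + 2*(5/4 + 1)²) + 484) + 230 = ((-2 + 9/4 + 2*(9/4)²) + 484) + 230 = ((-2 + 9/4 + 2*(81/16)) + 484) + 230 = ((-2 + 9/4 + 81/8) + 484) + 230 = (83/8 + 484) + 230 = 3955/8 + 230 = 5795/8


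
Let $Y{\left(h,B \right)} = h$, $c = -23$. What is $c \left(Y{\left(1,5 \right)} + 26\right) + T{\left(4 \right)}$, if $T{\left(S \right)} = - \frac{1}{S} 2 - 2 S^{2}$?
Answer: $- \frac{1307}{2} \approx -653.5$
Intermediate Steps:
$T{\left(S \right)} = - \frac{2}{S} - 2 S^{2}$
$c \left(Y{\left(1,5 \right)} + 26\right) + T{\left(4 \right)} = - 23 \left(1 + 26\right) + \frac{2 \left(-1 - 4^{3}\right)}{4} = \left(-23\right) 27 + 2 \cdot \frac{1}{4} \left(-1 - 64\right) = -621 + 2 \cdot \frac{1}{4} \left(-1 - 64\right) = -621 + 2 \cdot \frac{1}{4} \left(-65\right) = -621 - \frac{65}{2} = - \frac{1307}{2}$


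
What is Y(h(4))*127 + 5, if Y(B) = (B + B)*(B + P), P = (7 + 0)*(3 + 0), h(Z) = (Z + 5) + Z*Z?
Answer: 292105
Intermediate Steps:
h(Z) = 5 + Z + Z**2 (h(Z) = (5 + Z) + Z**2 = 5 + Z + Z**2)
P = 21 (P = 7*3 = 21)
Y(B) = 2*B*(21 + B) (Y(B) = (B + B)*(B + 21) = (2*B)*(21 + B) = 2*B*(21 + B))
Y(h(4))*127 + 5 = (2*(5 + 4 + 4**2)*(21 + (5 + 4 + 4**2)))*127 + 5 = (2*(5 + 4 + 16)*(21 + (5 + 4 + 16)))*127 + 5 = (2*25*(21 + 25))*127 + 5 = (2*25*46)*127 + 5 = 2300*127 + 5 = 292100 + 5 = 292105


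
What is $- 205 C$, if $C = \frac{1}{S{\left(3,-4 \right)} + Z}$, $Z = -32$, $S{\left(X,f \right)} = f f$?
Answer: $\frac{205}{16} \approx 12.813$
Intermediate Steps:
$S{\left(X,f \right)} = f^{2}$
$C = - \frac{1}{16}$ ($C = \frac{1}{\left(-4\right)^{2} - 32} = \frac{1}{16 - 32} = \frac{1}{-16} = - \frac{1}{16} \approx -0.0625$)
$- 205 C = \left(-205\right) \left(- \frac{1}{16}\right) = \frac{205}{16}$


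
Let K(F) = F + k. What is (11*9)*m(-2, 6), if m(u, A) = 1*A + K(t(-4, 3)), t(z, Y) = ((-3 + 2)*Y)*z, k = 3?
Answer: 2079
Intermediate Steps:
t(z, Y) = -Y*z (t(z, Y) = (-Y)*z = -Y*z)
K(F) = 3 + F (K(F) = F + 3 = 3 + F)
m(u, A) = 15 + A (m(u, A) = 1*A + (3 - 1*3*(-4)) = A + (3 + 12) = A + 15 = 15 + A)
(11*9)*m(-2, 6) = (11*9)*(15 + 6) = 99*21 = 2079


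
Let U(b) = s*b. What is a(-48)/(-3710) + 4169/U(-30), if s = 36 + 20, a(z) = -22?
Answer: -220429/89040 ≈ -2.4756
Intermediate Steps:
s = 56
U(b) = 56*b
a(-48)/(-3710) + 4169/U(-30) = -22/(-3710) + 4169/((56*(-30))) = -22*(-1/3710) + 4169/(-1680) = 11/1855 + 4169*(-1/1680) = 11/1855 - 4169/1680 = -220429/89040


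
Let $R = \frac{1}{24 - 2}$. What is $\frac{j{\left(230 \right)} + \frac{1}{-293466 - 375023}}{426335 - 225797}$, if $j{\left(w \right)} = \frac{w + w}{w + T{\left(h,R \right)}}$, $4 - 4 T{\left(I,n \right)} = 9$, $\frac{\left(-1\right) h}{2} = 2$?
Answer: $\frac{246003769}{24532512816006} \approx 1.0028 \cdot 10^{-5}$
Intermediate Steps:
$h = -4$ ($h = \left(-2\right) 2 = -4$)
$R = \frac{1}{22} \approx 0.045455$
$T{\left(I,n \right)} = - \frac{5}{4}$ ($T{\left(I,n \right)} = 1 - \frac{9}{4} = - \frac{5}{4}$)
$j{\left(w \right)} = \frac{2 w}{- \frac{5}{4} + w}$ ($j{\left(w \right)} = \frac{w + w}{w - \frac{5}{4}} = \frac{2 w}{- \frac{5}{4} + w}$)
$\frac{j{\left(230 \right)} + \frac{1}{-293466 - 375023}}{426335 - 225797} = \frac{8 \cdot 230 \frac{1}{-5 + 4 \cdot 230} + \frac{1}{-293466 - 375023}}{426335 - 225797} = \frac{8 \cdot 230 \frac{1}{-5 + 920} + \frac{1}{-668489}}{200538} = \left(8 \cdot 230 \cdot \frac{1}{915} - \frac{1}{668489}\right) \frac{1}{200538} = \left(\frac{368}{183} - \frac{1}{668489}\right) \frac{1}{200538} = \frac{246003769}{122333487} \cdot \frac{1}{200538} = \frac{246003769}{24532512816006}$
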